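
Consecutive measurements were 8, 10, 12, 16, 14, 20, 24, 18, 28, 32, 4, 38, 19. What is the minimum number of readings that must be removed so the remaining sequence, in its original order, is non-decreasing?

4

Fewest deletions = n − (longest non-decreasing subsequence).
i:      1  2  3  4  5  6  7  8  9 10 11 12 13
a[i]:   8 10 12 16 14 20 24 18 28 32  4 38 19
dp:     1  2  3  4  4  5  6  5  7  8  1  9  6
max dp = 9, so deletions = 13 − 9 = 4.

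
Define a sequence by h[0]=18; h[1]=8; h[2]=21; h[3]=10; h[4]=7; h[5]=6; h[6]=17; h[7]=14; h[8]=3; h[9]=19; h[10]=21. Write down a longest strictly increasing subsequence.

Patience tails give the LIS length; then backtrack through the dp parents:
18 → extends → [18]
8 → replaces 18 → [8]
21 → extends → [8, 21]
10 → replaces 21 → [8, 10]
7 → replaces 8 → [7, 10]
6 → replaces 7 → [6, 10]
17 → extends → [6, 10, 17]
14 → replaces 17 → [6, 10, 14]
3 → replaces 6 → [3, 10, 14]
19 → extends → [3, 10, 14, 19]
21 → extends → [3, 10, 14, 19, 21]
Length 5; one witness is 8, 10, 17, 19, 21.

8, 10, 17, 19, 21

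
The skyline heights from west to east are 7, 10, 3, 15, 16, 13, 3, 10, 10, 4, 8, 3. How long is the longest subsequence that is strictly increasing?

Let dp[i] be the length of the longest such subsequence ending at index i:
i:      1  2  3  4  5  6  7  8  9 10 11 12
a[i]:   7 10  3 15 16 13  3 10 10  4  8  3
dp:     1  2  1  3  4  3  1  2  2  2  3  1
Maximum dp value is 4.

4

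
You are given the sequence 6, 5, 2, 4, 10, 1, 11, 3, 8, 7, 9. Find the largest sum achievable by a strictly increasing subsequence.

Let S[i] be the best sum of a strictly increasing subsequence ending at i:
i:      1  2  3  4  5  6  7  8  9 10 11
a[i]:   6  5  2  4 10  1 11  3  8  7  9
S:      6  5  2  6 16  1 27  5 14 13 23
Maximum is 27 (e.g. 2 + 4 + 10 + 11).

27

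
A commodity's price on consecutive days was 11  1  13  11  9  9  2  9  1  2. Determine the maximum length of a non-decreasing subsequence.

Let dp[i] be the length of the longest such subsequence ending at index i:
i:      1  2  3  4  5  6  7  8  9 10
a[i]:  11  1 13 11  9  9  2  9  1  2
dp:     1  1  2  2  2  3  2  4  2  3
Maximum dp value is 4.

4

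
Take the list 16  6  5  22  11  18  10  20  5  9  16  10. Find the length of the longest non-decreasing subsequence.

4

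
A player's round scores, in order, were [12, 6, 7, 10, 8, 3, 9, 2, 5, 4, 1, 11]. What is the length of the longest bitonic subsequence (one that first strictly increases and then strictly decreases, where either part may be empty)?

7

inc[i] = longest strictly increasing subsequence ending at i; dec[i] = longest strictly decreasing subsequence starting at i:
i:      1  2  3  4  5  6  7  8  9 10 11 12
a[i]:  12  6  7 10  8  3  9  2  5  4  1 11
inc:    1  1  2  3  3  1  4  1  2  2  1  5
dec:    6  4  4  5  4  3  4  2  3  2  1  1
Best peak at i=4 (value 10): inc=3, dec=5, length 3+5−1 = 7.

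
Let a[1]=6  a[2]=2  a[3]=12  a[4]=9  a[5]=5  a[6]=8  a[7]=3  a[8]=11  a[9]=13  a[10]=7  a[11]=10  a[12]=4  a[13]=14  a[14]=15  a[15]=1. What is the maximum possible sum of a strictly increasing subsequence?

68

Let S[i] be the best sum of a strictly increasing subsequence ending at i:
i:      1  2  3  4  5  6  7  8  9 10 11 12 13 14 15
a[i]:   6  2 12  9  5  8  3 11 13  7 10  4 14 15  1
S:      6  2 18 15  7 15  5 26 39 14 25  9 53 68  1
Maximum is 68 (e.g. 2 + 5 + 8 + 11 + 13 + 14 + 15).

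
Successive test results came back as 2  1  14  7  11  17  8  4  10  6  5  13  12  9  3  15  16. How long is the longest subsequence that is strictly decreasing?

6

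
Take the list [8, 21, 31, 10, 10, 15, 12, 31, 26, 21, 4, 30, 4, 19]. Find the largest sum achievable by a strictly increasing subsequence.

89

Let S[i] be the best sum of a strictly increasing subsequence ending at i:
i:      1  2  3  4  5  6  7  8  9 10 11 12 13 14
a[i]:   8 21 31 10 10 15 12 31 26 21  4 30  4 19
S:      8 29 60 18 18 33 30 64 59 54  4 89  4 52
Maximum is 89 (e.g. 8 + 10 + 15 + 26 + 30).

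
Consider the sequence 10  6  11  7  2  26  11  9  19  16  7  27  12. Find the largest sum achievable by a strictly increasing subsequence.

74

Let S[i] be the best sum of a strictly increasing subsequence ending at i:
i:      1  2  3  4  5  6  7  8  9 10 11 12 13
a[i]:  10  6 11  7  2 26 11  9 19 16  7 27 12
S:     10  6 21 13  2 47 24 22 43 40 13 74 36
Maximum is 74 (e.g. 10 + 11 + 26 + 27).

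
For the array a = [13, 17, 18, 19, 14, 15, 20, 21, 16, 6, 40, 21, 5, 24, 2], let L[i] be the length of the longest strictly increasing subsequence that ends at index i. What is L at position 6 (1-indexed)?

3

dp[i] = 1 + max{dp[j] : j<i, a[j]<a[i]} (or 1 if no such j):
i:      1  2  3  4  5  6  7  8  9 10 11 12 13 14 15
a[i]:  13 17 18 19 14 15 20 21 16  6 40 21  5 24  2
dp:     1  2  3  4  2  3  5  6  4  1  7  6  1  7  1
At index 6 the value is 3.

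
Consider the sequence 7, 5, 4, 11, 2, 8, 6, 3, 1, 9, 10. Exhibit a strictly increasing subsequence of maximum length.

7, 8, 9, 10

Patience tails give the LIS length; then backtrack through the dp parents:
7 → extends → [7]
5 → replaces 7 → [5]
4 → replaces 5 → [4]
11 → extends → [4, 11]
2 → replaces 4 → [2, 11]
8 → replaces 11 → [2, 8]
6 → replaces 8 → [2, 6]
3 → replaces 6 → [2, 3]
1 → replaces 2 → [1, 3]
9 → extends → [1, 3, 9]
10 → extends → [1, 3, 9, 10]
Length 4; one witness is 7, 8, 9, 10.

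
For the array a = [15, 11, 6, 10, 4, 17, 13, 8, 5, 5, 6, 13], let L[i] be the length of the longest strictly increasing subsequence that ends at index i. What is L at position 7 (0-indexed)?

2

dp[i] = 1 + max{dp[j] : j<i, a[j]<a[i]} (or 1 if no such j):
i:      0  1  2  3  4  5  6  7  8  9 10 11
a[i]:  15 11  6 10  4 17 13  8  5  5  6 13
dp:     1  1  1  2  1  3  3  2  2  2  3  4
At index 7 the value is 2.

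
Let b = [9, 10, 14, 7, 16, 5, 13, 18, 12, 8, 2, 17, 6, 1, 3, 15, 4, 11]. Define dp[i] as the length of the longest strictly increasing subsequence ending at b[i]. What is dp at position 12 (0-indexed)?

dp[i] = 1 + max{dp[j] : j<i, b[j]<b[i]} (or 1 if no such j):
i:      0  1  2  3  4  5  6  7  8  9 10 11 12 13 14 15 16 17
b[i]:   9 10 14  7 16  5 13 18 12  8  2 17  6  1  3 15  4 11
dp:     1  2  3  1  4  1  3  5  3  2  1  5  2  1  2  4  3  4
At index 12 the value is 2.

2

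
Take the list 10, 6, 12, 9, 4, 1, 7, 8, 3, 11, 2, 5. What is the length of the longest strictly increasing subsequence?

Track the smallest tail for each achievable length (strict):
10 → extends → [10]
6 → replaces 10 → [6]
12 → extends → [6, 12]
9 → replaces 12 → [6, 9]
4 → replaces 6 → [4, 9]
1 → replaces 4 → [1, 9]
7 → replaces 9 → [1, 7]
8 → extends → [1, 7, 8]
3 → replaces 7 → [1, 3, 8]
11 → extends → [1, 3, 8, 11]
2 → replaces 3 → [1, 2, 8, 11]
5 → replaces 8 → [1, 2, 5, 11]
Four tails, so the longest strictly increasing subsequence has length 4 (e.g. 6, 7, 8, 11).

4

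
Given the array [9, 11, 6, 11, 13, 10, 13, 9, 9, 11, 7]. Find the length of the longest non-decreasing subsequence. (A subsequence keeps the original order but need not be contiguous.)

5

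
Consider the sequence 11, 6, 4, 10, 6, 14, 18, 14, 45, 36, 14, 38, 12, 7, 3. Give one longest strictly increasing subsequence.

Patience tails give the LIS length; then backtrack through the dp parents:
11 → extends → [11]
6 → replaces 11 → [6]
4 → replaces 6 → [4]
10 → extends → [4, 10]
6 → replaces 10 → [4, 6]
14 → extends → [4, 6, 14]
18 → extends → [4, 6, 14, 18]
14 → already a tail → [4, 6, 14, 18]
45 → extends → [4, 6, 14, 18, 45]
36 → replaces 45 → [4, 6, 14, 18, 36]
14 → already a tail → [4, 6, 14, 18, 36]
38 → extends → [4, 6, 14, 18, 36, 38]
12 → replaces 14 → [4, 6, 12, 18, 36, 38]
7 → replaces 12 → [4, 6, 7, 18, 36, 38]
3 → replaces 4 → [3, 6, 7, 18, 36, 38]
Length 6; one witness is 6, 10, 14, 18, 36, 38.

6, 10, 14, 18, 36, 38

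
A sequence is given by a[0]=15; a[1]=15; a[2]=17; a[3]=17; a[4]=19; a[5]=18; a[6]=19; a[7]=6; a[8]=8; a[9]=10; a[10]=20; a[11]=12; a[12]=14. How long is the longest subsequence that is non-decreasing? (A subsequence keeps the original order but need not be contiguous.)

Track the smallest tail for each achievable length (allowing ties):
15 → extends → [15]
15 → extends → [15, 15]
17 → extends → [15, 15, 17]
17 → extends → [15, 15, 17, 17]
19 → extends → [15, 15, 17, 17, 19]
18 → replaces 19 → [15, 15, 17, 17, 18]
19 → extends → [15, 15, 17, 17, 18, 19]
6 → replaces 15 → [6, 15, 17, 17, 18, 19]
8 → replaces 15 → [6, 8, 17, 17, 18, 19]
10 → replaces 17 → [6, 8, 10, 17, 18, 19]
20 → extends → [6, 8, 10, 17, 18, 19, 20]
12 → replaces 17 → [6, 8, 10, 12, 18, 19, 20]
14 → replaces 18 → [6, 8, 10, 12, 14, 19, 20]
Seven tails, so the longest non-decreasing subsequence has length 7 (e.g. 15, 15, 17, 17, 19, 19, 20).

7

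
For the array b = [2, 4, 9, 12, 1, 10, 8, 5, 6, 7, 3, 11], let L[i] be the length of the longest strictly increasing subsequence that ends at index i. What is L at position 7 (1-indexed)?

3

dp[i] = 1 + max{dp[j] : j<i, b[j]<b[i]} (or 1 if no such j):
i:      1  2  3  4  5  6  7  8  9 10 11 12
b[i]:   2  4  9 12  1 10  8  5  6  7  3 11
dp:     1  2  3  4  1  4  3  3  4  5  2  6
At index 7 the value is 3.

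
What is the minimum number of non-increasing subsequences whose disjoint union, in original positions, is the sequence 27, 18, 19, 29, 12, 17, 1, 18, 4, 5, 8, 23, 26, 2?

Place each on the leftmost legal pile:
27 → new pile 1 (tops now [27])
18 → pile 1 (tops now [18])
19 → new pile 2 (tops now [18, 19])
29 → new pile 3 (tops now [18, 19, 29])
12 → pile 1 (tops now [12, 19, 29])
17 → pile 2 (tops now [12, 17, 29])
1 → pile 1 (tops now [1, 17, 29])
18 → pile 3 (tops now [1, 17, 18])
4 → pile 2 (tops now [1, 4, 18])
5 → pile 3 (tops now [1, 4, 5])
8 → new pile 4 (tops now [1, 4, 5, 8])
23 → new pile 5 (tops now [1, 4, 5, 8, 23])
26 → new pile 6 (tops now [1, 4, 5, 8, 23, 26])
2 → pile 2 (tops now [1, 2, 5, 8, 23, 26])
Six piles.

6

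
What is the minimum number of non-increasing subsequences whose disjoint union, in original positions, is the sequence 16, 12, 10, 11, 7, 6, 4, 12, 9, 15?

4

Place each on the leftmost legal pile:
16 → new pile 1 (tops now [16])
12 → pile 1 (tops now [12])
10 → pile 1 (tops now [10])
11 → new pile 2 (tops now [10, 11])
7 → pile 1 (tops now [7, 11])
6 → pile 1 (tops now [6, 11])
4 → pile 1 (tops now [4, 11])
12 → new pile 3 (tops now [4, 11, 12])
9 → pile 2 (tops now [4, 9, 12])
15 → new pile 4 (tops now [4, 9, 12, 15])
Four piles.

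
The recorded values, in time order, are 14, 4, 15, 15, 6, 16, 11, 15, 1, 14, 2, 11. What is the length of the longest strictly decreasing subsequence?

Let dp[i] be the longest strictly decreasing subsequence ending at i:
i:      1  2  3  4  5  6  7  8  9 10 11 12
a[i]:  14  4 15 15  6 16 11 15  1 14  2 11
dp:     1  2  1  1  2  1  2  2  3  3  4  4
Maximum is 4.

4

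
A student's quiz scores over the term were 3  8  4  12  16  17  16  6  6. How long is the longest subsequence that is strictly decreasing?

3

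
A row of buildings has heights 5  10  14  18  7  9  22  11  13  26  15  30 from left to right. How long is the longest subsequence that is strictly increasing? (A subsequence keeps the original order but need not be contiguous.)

Let dp[i] be the length of the longest such subsequence ending at index i:
i:      1  2  3  4  5  6  7  8  9 10 11 12
a[i]:   5 10 14 18  7  9 22 11 13 26 15 30
dp:     1  2  3  4  2  3  5  4  5  6  6  7
Maximum dp value is 7.

7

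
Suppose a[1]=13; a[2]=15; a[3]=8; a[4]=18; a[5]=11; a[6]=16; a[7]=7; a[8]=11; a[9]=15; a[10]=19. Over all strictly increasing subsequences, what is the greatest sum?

65

Let S[i] be the best sum of a strictly increasing subsequence ending at i:
i:      1  2  3  4  5  6  7  8  9 10
a[i]:  13 15  8 18 11 16  7 11 15 19
S:     13 28  8 46 19 44  7 19 34 65
Maximum is 65 (e.g. 13 + 15 + 18 + 19).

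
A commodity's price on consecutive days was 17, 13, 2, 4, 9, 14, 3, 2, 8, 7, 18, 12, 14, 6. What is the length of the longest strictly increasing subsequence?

5

Let dp[i] be the length of the longest such subsequence ending at index i:
i:      1  2  3  4  5  6  7  8  9 10 11 12 13 14
a[i]:  17 13  2  4  9 14  3  2  8  7 18 12 14  6
dp:     1  1  1  2  3  4  2  1  3  3  5  4  5  3
Maximum dp value is 5.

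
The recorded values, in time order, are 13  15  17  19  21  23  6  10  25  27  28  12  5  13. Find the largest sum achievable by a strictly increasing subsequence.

188

Let S[i] be the best sum of a strictly increasing subsequence ending at i:
i:       1   2   3   4   5   6   7   8   9  10  11  12  13  14
a[i]:   13  15  17  19  21  23   6  10  25  27  28  12   5  13
S:      13  28  45  64  85 108   6  16 133 160 188  28   5  41
Maximum is 188 (e.g. 13 + 15 + 17 + 19 + 21 + 23 + 25 + 27 + 28).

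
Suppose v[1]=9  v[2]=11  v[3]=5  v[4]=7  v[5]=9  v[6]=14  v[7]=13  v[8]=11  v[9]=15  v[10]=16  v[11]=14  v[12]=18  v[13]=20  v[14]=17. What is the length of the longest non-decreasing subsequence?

Let dp[i] be the length of the longest such subsequence ending at index i:
i:      1  2  3  4  5  6  7  8  9 10 11 12 13 14
v[i]:   9 11  5  7  9 14 13 11 15 16 14 18 20 17
dp:     1  2  1  2  3  4  4  4  5  6  5  7  8  7
Maximum dp value is 8.

8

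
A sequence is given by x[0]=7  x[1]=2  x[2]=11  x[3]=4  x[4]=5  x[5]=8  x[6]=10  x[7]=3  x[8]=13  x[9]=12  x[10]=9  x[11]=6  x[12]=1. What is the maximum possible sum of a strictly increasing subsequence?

Let S[i] be the best sum of a strictly increasing subsequence ending at i:
i:      0  1  2  3  4  5  6  7  8  9 10 11 12
x[i]:   7  2 11  4  5  8 10  3 13 12  9  6  1
S:      7  2 18  6 11 19 29  5 42 41 28 17  1
Maximum is 42 (e.g. 2 + 4 + 5 + 8 + 10 + 13).

42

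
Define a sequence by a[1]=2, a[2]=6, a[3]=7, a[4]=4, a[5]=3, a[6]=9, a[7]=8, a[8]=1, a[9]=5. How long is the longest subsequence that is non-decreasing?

4

Track the smallest tail for each achievable length (allowing ties):
2 → extends → [2]
6 → extends → [2, 6]
7 → extends → [2, 6, 7]
4 → replaces 6 → [2, 4, 7]
3 → replaces 4 → [2, 3, 7]
9 → extends → [2, 3, 7, 9]
8 → replaces 9 → [2, 3, 7, 8]
1 → replaces 2 → [1, 3, 7, 8]
5 → replaces 7 → [1, 3, 5, 8]
Four tails, so the longest non-decreasing subsequence has length 4 (e.g. 2, 6, 7, 9).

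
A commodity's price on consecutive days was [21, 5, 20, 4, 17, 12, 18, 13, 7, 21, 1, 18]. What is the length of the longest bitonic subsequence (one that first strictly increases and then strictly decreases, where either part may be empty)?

inc[i] = longest strictly increasing subsequence ending at i; dec[i] = longest strictly decreasing subsequence starting at i:
i:      1  2  3  4  5  6  7  8  9 10 11 12
a[i]:  21  5 20  4 17 12 18 13  7 21  1 18
inc:    1  1  2  1  2  2  3  3  2  4  1  4
dec:    6  3  5  2  4  3  4  3  2  2  1  1
Best peak at i=1 (value 21): inc=1, dec=6, length 1+6−1 = 6.

6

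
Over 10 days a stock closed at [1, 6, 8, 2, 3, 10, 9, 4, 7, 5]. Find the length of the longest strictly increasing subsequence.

Let dp[i] be the length of the longest such subsequence ending at index i:
i:      1  2  3  4  5  6  7  8  9 10
a[i]:   1  6  8  2  3 10  9  4  7  5
dp:     1  2  3  2  3  4  4  4  5  5
Maximum dp value is 5.

5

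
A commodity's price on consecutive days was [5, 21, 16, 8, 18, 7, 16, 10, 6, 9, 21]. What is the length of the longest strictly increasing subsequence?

Let dp[i] be the length of the longest such subsequence ending at index i:
i:      1  2  3  4  5  6  7  8  9 10 11
a[i]:   5 21 16  8 18  7 16 10  6  9 21
dp:     1  2  2  2  3  2  3  3  2  3  4
Maximum dp value is 4.

4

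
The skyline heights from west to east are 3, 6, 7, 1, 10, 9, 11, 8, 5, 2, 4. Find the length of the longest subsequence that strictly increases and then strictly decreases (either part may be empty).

inc[i] = longest strictly increasing subsequence ending at i; dec[i] = longest strictly decreasing subsequence starting at i:
i:      1  2  3  4  5  6  7  8  9 10 11
a[i]:   3  6  7  1 10  9 11  8  5  2  4
inc:    1  2  3  1  4  4  5  4  2  2  3
dec:    2  3  3  1  5  4  4  3  2  1  1
Best peak at i=5 (value 10): inc=4, dec=5, length 4+5−1 = 8.

8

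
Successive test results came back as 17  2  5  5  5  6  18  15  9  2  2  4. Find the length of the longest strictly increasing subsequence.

Track the smallest tail for each achievable length (strict):
17 → extends → [17]
2 → replaces 17 → [2]
5 → extends → [2, 5]
5 → already a tail → [2, 5]
5 → already a tail → [2, 5]
6 → extends → [2, 5, 6]
18 → extends → [2, 5, 6, 18]
15 → replaces 18 → [2, 5, 6, 15]
9 → replaces 15 → [2, 5, 6, 9]
2 → already a tail → [2, 5, 6, 9]
2 → already a tail → [2, 5, 6, 9]
4 → replaces 5 → [2, 4, 6, 9]
Four tails, so the longest strictly increasing subsequence has length 4 (e.g. 2, 5, 6, 18).

4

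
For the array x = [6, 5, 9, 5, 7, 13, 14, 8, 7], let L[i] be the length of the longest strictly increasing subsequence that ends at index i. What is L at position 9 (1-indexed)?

2

dp[i] = 1 + max{dp[j] : j<i, x[j]<x[i]} (or 1 if no such j):
i:      1  2  3  4  5  6  7  8  9
x[i]:   6  5  9  5  7 13 14  8  7
dp:     1  1  2  1  2  3  4  3  2
At index 9 the value is 2.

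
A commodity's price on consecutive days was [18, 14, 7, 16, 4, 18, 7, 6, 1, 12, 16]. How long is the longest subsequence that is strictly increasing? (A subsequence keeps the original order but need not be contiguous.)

4

Track the smallest tail for each achievable length (strict):
18 → extends → [18]
14 → replaces 18 → [14]
7 → replaces 14 → [7]
16 → extends → [7, 16]
4 → replaces 7 → [4, 16]
18 → extends → [4, 16, 18]
7 → replaces 16 → [4, 7, 18]
6 → replaces 7 → [4, 6, 18]
1 → replaces 4 → [1, 6, 18]
12 → replaces 18 → [1, 6, 12]
16 → extends → [1, 6, 12, 16]
Four tails, so the longest strictly increasing subsequence has length 4 (e.g. 4, 7, 12, 16).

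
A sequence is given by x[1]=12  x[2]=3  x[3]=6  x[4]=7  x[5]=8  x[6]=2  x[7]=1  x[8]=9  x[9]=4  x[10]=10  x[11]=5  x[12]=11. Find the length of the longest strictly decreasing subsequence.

Let dp[i] be the longest strictly decreasing subsequence ending at i:
i:      1  2  3  4  5  6  7  8  9 10 11 12
x[i]:  12  3  6  7  8  2  1  9  4 10  5 11
dp:     1  2  2  2  2  3  4  2  3  2  3  2
Maximum is 4.

4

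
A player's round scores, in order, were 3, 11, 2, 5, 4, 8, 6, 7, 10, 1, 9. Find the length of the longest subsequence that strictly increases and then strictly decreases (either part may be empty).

6

inc[i] = longest strictly increasing subsequence ending at i; dec[i] = longest strictly decreasing subsequence starting at i:
i:      1  2  3  4  5  6  7  8  9 10 11
a[i]:   3 11  2  5  4  8  6  7 10  1  9
inc:    1  2  1  2  2  3  3  4  5  1  5
dec:    3  4  2  3  2  3  2  2  2  1  1
Best peak at i=9 (value 10): inc=5, dec=2, length 5+2−1 = 6.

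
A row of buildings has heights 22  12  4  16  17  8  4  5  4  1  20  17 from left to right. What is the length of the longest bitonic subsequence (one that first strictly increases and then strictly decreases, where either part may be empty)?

7

inc[i] = longest strictly increasing subsequence ending at i; dec[i] = longest strictly decreasing subsequence starting at i:
i:      1  2  3  4  5  6  7  8  9 10 11 12
a[i]:  22 12  4 16 17  8  4  5  4  1 20 17
inc:    1  1  1  2  3  2  1  2  1  1  4  3
dec:    6  5  2  5  5  4  2  3  2  1  2  1
Best peak at i=5 (value 17): inc=3, dec=5, length 3+5−1 = 7.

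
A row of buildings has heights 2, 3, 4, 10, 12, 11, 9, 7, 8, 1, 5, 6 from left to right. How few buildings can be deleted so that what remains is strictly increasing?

Fewest deletions = n − (longest strictly increasing subsequence).
i:      1  2  3  4  5  6  7  8  9 10 11 12
a[i]:   2  3  4 10 12 11  9  7  8  1  5  6
dp:     1  2  3  4  5  5  4  4  5  1  4  5
max dp = 5, so deletions = 12 − 5 = 7.

7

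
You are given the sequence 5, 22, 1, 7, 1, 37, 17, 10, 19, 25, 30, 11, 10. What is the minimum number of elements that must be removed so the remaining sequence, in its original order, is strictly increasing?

Fewest deletions = n − (longest strictly increasing subsequence).
Patience tails:
5 → extends → [5]
22 → extends → [5, 22]
1 → replaces 5 → [1, 22]
7 → replaces 22 → [1, 7]
1 → already a tail → [1, 7]
37 → extends → [1, 7, 37]
17 → replaces 37 → [1, 7, 17]
10 → replaces 17 → [1, 7, 10]
19 → extends → [1, 7, 10, 19]
25 → extends → [1, 7, 10, 19, 25]
30 → extends → [1, 7, 10, 19, 25, 30]
11 → replaces 19 → [1, 7, 10, 11, 25, 30]
10 → already a tail → [1, 7, 10, 11, 25, 30]
Longest strictly increasing subsequence has length 6, so deletions = 13 − 6 = 7.

7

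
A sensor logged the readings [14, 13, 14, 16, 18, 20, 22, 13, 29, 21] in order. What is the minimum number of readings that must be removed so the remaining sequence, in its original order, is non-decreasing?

Fewest deletions = n − (longest non-decreasing subsequence).
Patience tails:
14 → extends → [14]
13 → replaces 14 → [13]
14 → extends → [13, 14]
16 → extends → [13, 14, 16]
18 → extends → [13, 14, 16, 18]
20 → extends → [13, 14, 16, 18, 20]
22 → extends → [13, 14, 16, 18, 20, 22]
13 → replaces 14 → [13, 13, 16, 18, 20, 22]
29 → extends → [13, 13, 16, 18, 20, 22, 29]
21 → replaces 22 → [13, 13, 16, 18, 20, 21, 29]
Longest non-decreasing subsequence has length 7, so deletions = 10 − 7 = 3.

3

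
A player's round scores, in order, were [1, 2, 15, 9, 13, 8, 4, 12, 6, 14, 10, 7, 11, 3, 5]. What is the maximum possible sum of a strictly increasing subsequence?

Let S[i] be the best sum of a strictly increasing subsequence ending at i:
i:      1  2  3  4  5  6  7  8  9 10 11 12 13 14 15
a[i]:   1  2 15  9 13  8  4 12  6 14 10  7 11  3  5
S:      1  3 18 12 25 11  7 24 13 39 23 20 34  6 12
Maximum is 39 (e.g. 1 + 2 + 9 + 13 + 14).

39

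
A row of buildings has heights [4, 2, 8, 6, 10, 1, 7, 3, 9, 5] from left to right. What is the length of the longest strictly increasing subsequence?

Let dp[i] be the length of the longest such subsequence ending at index i:
i:      1  2  3  4  5  6  7  8  9 10
a[i]:   4  2  8  6 10  1  7  3  9  5
dp:     1  1  2  2  3  1  3  2  4  3
Maximum dp value is 4.

4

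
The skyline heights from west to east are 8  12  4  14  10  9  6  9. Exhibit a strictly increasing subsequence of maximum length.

8, 12, 14

Patience tails give the LIS length; then backtrack through the dp parents:
8 → extends → [8]
12 → extends → [8, 12]
4 → replaces 8 → [4, 12]
14 → extends → [4, 12, 14]
10 → replaces 12 → [4, 10, 14]
9 → replaces 10 → [4, 9, 14]
6 → replaces 9 → [4, 6, 14]
9 → replaces 14 → [4, 6, 9]
Length 3; one witness is 8, 12, 14.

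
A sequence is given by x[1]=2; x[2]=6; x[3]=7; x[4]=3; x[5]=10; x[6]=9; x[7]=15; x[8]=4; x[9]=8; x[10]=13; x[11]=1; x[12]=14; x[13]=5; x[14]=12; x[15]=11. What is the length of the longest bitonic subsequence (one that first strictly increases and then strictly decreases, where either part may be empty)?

8

inc[i] = longest strictly increasing subsequence ending at i; dec[i] = longest strictly decreasing subsequence starting at i:
i:      1  2  3  4  5  6  7  8  9 10 11 12 13 14 15
x[i]:   2  6  7  3 10  9 15  4  8 13  1 14  5 12 11
inc:    1  2  3  2  4  4  5  3  4  5  1  6  4  5  5
dec:    2  3  3  2  4  3  4  2  2  3  1  3  1  2  1
Best peak at i=7 (value 15): inc=5, dec=4, length 5+4−1 = 8.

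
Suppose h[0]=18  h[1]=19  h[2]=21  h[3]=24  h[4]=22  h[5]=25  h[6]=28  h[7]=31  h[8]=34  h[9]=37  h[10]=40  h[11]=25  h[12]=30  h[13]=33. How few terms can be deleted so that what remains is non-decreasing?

Fewest deletions = n − (longest non-decreasing subsequence).
i:      0  1  2  3  4  5  6  7  8  9 10 11 12 13
h[i]:  18 19 21 24 22 25 28 31 34 37 40 25 30 33
dp:     1  2  3  4  4  5  6  7  8  9 10  6  7  8
max dp = 10, so deletions = 14 − 10 = 4.

4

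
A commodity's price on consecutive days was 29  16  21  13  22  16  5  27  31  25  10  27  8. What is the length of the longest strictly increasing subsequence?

5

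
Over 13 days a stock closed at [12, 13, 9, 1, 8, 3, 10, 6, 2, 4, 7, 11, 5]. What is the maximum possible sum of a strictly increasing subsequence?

Let S[i] be the best sum of a strictly increasing subsequence ending at i:
i:      1  2  3  4  5  6  7  8  9 10 11 12 13
a[i]:  12 13  9  1  8  3 10  6  2  4  7 11  5
S:     12 25  9  1  9  4 19 10  3  8 17 30 13
Maximum is 30 (e.g. 1 + 8 + 10 + 11).

30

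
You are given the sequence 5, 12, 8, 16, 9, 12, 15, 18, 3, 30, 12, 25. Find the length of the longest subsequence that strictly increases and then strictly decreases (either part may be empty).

inc[i] = longest strictly increasing subsequence ending at i; dec[i] = longest strictly decreasing subsequence starting at i:
i:      1  2  3  4  5  6  7  8  9 10 11 12
a[i]:   5 12  8 16  9 12 15 18  3 30 12 25
inc:    1  2  2  3  3  4  5  6  1  7  4  7
dec:    2  3  2  3  2  2  2  2  1  2  1  1
Best peak at i=10 (value 30): inc=7, dec=2, length 7+2−1 = 8.

8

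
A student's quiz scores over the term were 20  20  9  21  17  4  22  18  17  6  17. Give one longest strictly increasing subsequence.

Patience tails give the LIS length; then backtrack through the dp parents:
20 → extends → [20]
20 → already a tail → [20]
9 → replaces 20 → [9]
21 → extends → [9, 21]
17 → replaces 21 → [9, 17]
4 → replaces 9 → [4, 17]
22 → extends → [4, 17, 22]
18 → replaces 22 → [4, 17, 18]
17 → already a tail → [4, 17, 18]
6 → replaces 17 → [4, 6, 18]
17 → replaces 18 → [4, 6, 17]
Length 3; one witness is 20, 21, 22.

20, 21, 22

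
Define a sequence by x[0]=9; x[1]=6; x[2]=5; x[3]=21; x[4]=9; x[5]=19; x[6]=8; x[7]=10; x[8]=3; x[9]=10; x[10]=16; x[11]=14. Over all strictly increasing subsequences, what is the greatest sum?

41

Let S[i] be the best sum of a strictly increasing subsequence ending at i:
i:      0  1  2  3  4  5  6  7  8  9 10 11
x[i]:   9  6  5 21  9 19  8 10  3 10 16 14
S:      9  6  5 30 15 34 14 25  3 25 41 39
Maximum is 41 (e.g. 6 + 9 + 10 + 16).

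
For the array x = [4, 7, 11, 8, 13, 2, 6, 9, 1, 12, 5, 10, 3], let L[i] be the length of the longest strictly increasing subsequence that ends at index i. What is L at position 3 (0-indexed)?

dp[i] = 1 + max{dp[j] : j<i, x[j]<x[i]} (or 1 if no such j):
i:      0  1  2  3  4  5  6  7  8  9 10 11 12
x[i]:   4  7 11  8 13  2  6  9  1 12  5 10  3
dp:     1  2  3  3  4  1  2  4  1  5  2  5  2
At index 3 the value is 3.

3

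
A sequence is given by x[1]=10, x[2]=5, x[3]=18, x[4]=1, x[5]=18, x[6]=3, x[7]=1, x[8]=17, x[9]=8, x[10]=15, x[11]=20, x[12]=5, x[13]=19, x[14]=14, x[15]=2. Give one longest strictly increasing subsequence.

1, 3, 8, 15, 20

Patience tails give the LIS length; then backtrack through the dp parents:
10 → extends → [10]
5 → replaces 10 → [5]
18 → extends → [5, 18]
1 → replaces 5 → [1, 18]
18 → already a tail → [1, 18]
3 → replaces 18 → [1, 3]
1 → already a tail → [1, 3]
17 → extends → [1, 3, 17]
8 → replaces 17 → [1, 3, 8]
15 → extends → [1, 3, 8, 15]
20 → extends → [1, 3, 8, 15, 20]
5 → replaces 8 → [1, 3, 5, 15, 20]
19 → replaces 20 → [1, 3, 5, 15, 19]
14 → replaces 15 → [1, 3, 5, 14, 19]
2 → replaces 3 → [1, 2, 5, 14, 19]
Length 5; one witness is 1, 3, 8, 15, 20.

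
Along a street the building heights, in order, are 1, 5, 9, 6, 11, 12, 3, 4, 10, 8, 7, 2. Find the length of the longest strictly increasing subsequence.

Track the smallest tail for each achievable length (strict):
1 → extends → [1]
5 → extends → [1, 5]
9 → extends → [1, 5, 9]
6 → replaces 9 → [1, 5, 6]
11 → extends → [1, 5, 6, 11]
12 → extends → [1, 5, 6, 11, 12]
3 → replaces 5 → [1, 3, 6, 11, 12]
4 → replaces 6 → [1, 3, 4, 11, 12]
10 → replaces 11 → [1, 3, 4, 10, 12]
8 → replaces 10 → [1, 3, 4, 8, 12]
7 → replaces 8 → [1, 3, 4, 7, 12]
2 → replaces 3 → [1, 2, 4, 7, 12]
Five tails, so the longest strictly increasing subsequence has length 5 (e.g. 1, 5, 9, 11, 12).

5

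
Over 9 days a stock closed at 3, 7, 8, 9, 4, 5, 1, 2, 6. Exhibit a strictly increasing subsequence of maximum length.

3, 7, 8, 9

Patience tails give the LIS length; then backtrack through the dp parents:
3 → extends → [3]
7 → extends → [3, 7]
8 → extends → [3, 7, 8]
9 → extends → [3, 7, 8, 9]
4 → replaces 7 → [3, 4, 8, 9]
5 → replaces 8 → [3, 4, 5, 9]
1 → replaces 3 → [1, 4, 5, 9]
2 → replaces 4 → [1, 2, 5, 9]
6 → replaces 9 → [1, 2, 5, 6]
Length 4; one witness is 3, 7, 8, 9.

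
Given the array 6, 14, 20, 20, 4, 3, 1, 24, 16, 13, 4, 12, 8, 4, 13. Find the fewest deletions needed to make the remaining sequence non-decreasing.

10

Fewest deletions = n − (longest non-decreasing subsequence).
i:      1  2  3  4  5  6  7  8  9 10 11 12 13 14 15
a[i]:   6 14 20 20  4  3  1 24 16 13  4 12  8  4 13
dp:     1  2  3  4  1  1  1  5  3  2  2  3  3  3  4
max dp = 5, so deletions = 15 − 5 = 10.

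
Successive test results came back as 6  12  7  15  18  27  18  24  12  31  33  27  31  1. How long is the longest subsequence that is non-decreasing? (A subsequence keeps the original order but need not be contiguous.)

8

Track the smallest tail for each achievable length (allowing ties):
6 → extends → [6]
12 → extends → [6, 12]
7 → replaces 12 → [6, 7]
15 → extends → [6, 7, 15]
18 → extends → [6, 7, 15, 18]
27 → extends → [6, 7, 15, 18, 27]
18 → replaces 27 → [6, 7, 15, 18, 18]
24 → extends → [6, 7, 15, 18, 18, 24]
12 → replaces 15 → [6, 7, 12, 18, 18, 24]
31 → extends → [6, 7, 12, 18, 18, 24, 31]
33 → extends → [6, 7, 12, 18, 18, 24, 31, 33]
27 → replaces 31 → [6, 7, 12, 18, 18, 24, 27, 33]
31 → replaces 33 → [6, 7, 12, 18, 18, 24, 27, 31]
1 → replaces 6 → [1, 7, 12, 18, 18, 24, 27, 31]
Eight tails, so the longest non-decreasing subsequence has length 8 (e.g. 6, 12, 15, 18, 18, 24, 31, 33).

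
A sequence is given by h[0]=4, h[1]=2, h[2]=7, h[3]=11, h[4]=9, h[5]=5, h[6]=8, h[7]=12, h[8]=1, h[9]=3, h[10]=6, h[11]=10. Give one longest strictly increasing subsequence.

4, 7, 11, 12

Patience tails give the LIS length; then backtrack through the dp parents:
4 → extends → [4]
2 → replaces 4 → [2]
7 → extends → [2, 7]
11 → extends → [2, 7, 11]
9 → replaces 11 → [2, 7, 9]
5 → replaces 7 → [2, 5, 9]
8 → replaces 9 → [2, 5, 8]
12 → extends → [2, 5, 8, 12]
1 → replaces 2 → [1, 5, 8, 12]
3 → replaces 5 → [1, 3, 8, 12]
6 → replaces 8 → [1, 3, 6, 12]
10 → replaces 12 → [1, 3, 6, 10]
Length 4; one witness is 4, 7, 11, 12.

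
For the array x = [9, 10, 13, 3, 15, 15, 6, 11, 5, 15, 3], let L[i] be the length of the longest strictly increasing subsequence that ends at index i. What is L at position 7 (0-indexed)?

3

dp[i] = 1 + max{dp[j] : j<i, x[j]<x[i]} (or 1 if no such j):
i:      0  1  2  3  4  5  6  7  8  9 10
x[i]:   9 10 13  3 15 15  6 11  5 15  3
dp:     1  2  3  1  4  4  2  3  2  4  1
At index 7 the value is 3.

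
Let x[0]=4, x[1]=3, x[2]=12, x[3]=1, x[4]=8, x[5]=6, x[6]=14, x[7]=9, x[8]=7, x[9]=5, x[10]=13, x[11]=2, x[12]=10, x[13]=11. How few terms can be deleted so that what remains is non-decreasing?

Fewest deletions = n − (longest non-decreasing subsequence).
Patience tails:
4 → extends → [4]
3 → replaces 4 → [3]
12 → extends → [3, 12]
1 → replaces 3 → [1, 12]
8 → replaces 12 → [1, 8]
6 → replaces 8 → [1, 6]
14 → extends → [1, 6, 14]
9 → replaces 14 → [1, 6, 9]
7 → replaces 9 → [1, 6, 7]
5 → replaces 6 → [1, 5, 7]
13 → extends → [1, 5, 7, 13]
2 → replaces 5 → [1, 2, 7, 13]
10 → replaces 13 → [1, 2, 7, 10]
11 → extends → [1, 2, 7, 10, 11]
Longest non-decreasing subsequence has length 5, so deletions = 14 − 5 = 9.

9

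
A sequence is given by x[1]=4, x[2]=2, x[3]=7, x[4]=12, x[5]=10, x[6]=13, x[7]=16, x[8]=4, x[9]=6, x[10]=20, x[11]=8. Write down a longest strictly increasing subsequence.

Patience tails give the LIS length; then backtrack through the dp parents:
4 → extends → [4]
2 → replaces 4 → [2]
7 → extends → [2, 7]
12 → extends → [2, 7, 12]
10 → replaces 12 → [2, 7, 10]
13 → extends → [2, 7, 10, 13]
16 → extends → [2, 7, 10, 13, 16]
4 → replaces 7 → [2, 4, 10, 13, 16]
6 → replaces 10 → [2, 4, 6, 13, 16]
20 → extends → [2, 4, 6, 13, 16, 20]
8 → replaces 13 → [2, 4, 6, 8, 16, 20]
Length 6; one witness is 4, 7, 12, 13, 16, 20.

4, 7, 12, 13, 16, 20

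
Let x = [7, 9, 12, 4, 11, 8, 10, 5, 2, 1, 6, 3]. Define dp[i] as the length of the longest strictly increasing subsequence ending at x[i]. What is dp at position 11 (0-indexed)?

dp[i] = 1 + max{dp[j] : j<i, x[j]<x[i]} (or 1 if no such j):
i:      0  1  2  3  4  5  6  7  8  9 10 11
x[i]:   7  9 12  4 11  8 10  5  2  1  6  3
dp:     1  2  3  1  3  2  3  2  1  1  3  2
At index 11 the value is 2.

2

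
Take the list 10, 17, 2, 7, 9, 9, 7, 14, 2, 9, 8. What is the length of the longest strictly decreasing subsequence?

Negate each value so 'decreasing' becomes 'increasing', then run patience tails on the negated sequence:
-10 → extends → [-10]
-17 → replaces -10 → [-17]
-2 → extends → [-17, -2]
-7 → replaces -2 → [-17, -7]
-9 → replaces -7 → [-17, -9]
-9 → already a tail → [-17, -9]
-7 → extends → [-17, -9, -7]
-14 → replaces -9 → [-17, -14, -7]
-2 → extends → [-17, -14, -7, -2]
-9 → replaces -7 → [-17, -14, -9, -2]
-8 → replaces -2 → [-17, -14, -9, -8]
Four tails, so the longest strictly decreasing subsequence of the original has length 4.

4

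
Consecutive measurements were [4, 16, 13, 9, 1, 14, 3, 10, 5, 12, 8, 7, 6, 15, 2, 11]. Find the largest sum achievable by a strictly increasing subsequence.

50

Let S[i] be the best sum of a strictly increasing subsequence ending at i:
i:      1  2  3  4  5  6  7  8  9 10 11 12 13 14 15 16
a[i]:   4 16 13  9  1 14  3 10  5 12  8  7  6 15  2 11
S:      4 20 17 13  1 31  4 23  9 35 17 16 15 50  3 34
Maximum is 50 (e.g. 4 + 9 + 10 + 12 + 15).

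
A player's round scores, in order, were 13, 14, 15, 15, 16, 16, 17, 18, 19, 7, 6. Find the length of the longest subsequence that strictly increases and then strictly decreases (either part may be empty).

9

inc[i] = longest strictly increasing subsequence ending at i; dec[i] = longest strictly decreasing subsequence starting at i:
i:      1  2  3  4  5  6  7  8  9 10 11
a[i]:  13 14 15 15 16 16 17 18 19  7  6
inc:    1  2  3  3  4  4  5  6  7  1  1
dec:    3  3  3  3  3  3  3  3  3  2  1
Best peak at i=9 (value 19): inc=7, dec=3, length 7+3−1 = 9.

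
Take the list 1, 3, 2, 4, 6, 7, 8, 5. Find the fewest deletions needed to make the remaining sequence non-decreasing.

Fewest deletions = n − (longest non-decreasing subsequence).
i:     1 2 3 4 5 6 7 8
a[i]:  1 3 2 4 6 7 8 5
dp:    1 2 2 3 4 5 6 4
max dp = 6, so deletions = 8 − 6 = 2.

2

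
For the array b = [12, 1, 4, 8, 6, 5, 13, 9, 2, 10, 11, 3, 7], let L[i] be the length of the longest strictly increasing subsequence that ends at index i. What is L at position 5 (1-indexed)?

dp[i] = 1 + max{dp[j] : j<i, b[j]<b[i]} (or 1 if no such j):
i:      1  2  3  4  5  6  7  8  9 10 11 12 13
b[i]:  12  1  4  8  6  5 13  9  2 10 11  3  7
dp:     1  1  2  3  3  3  4  4  2  5  6  3  4
At index 5 the value is 3.

3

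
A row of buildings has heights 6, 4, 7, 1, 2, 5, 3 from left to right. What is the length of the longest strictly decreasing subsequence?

3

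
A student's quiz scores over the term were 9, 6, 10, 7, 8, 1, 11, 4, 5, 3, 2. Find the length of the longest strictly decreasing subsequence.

Let dp[i] be the longest strictly decreasing subsequence ending at i:
i:      1  2  3  4  5  6  7  8  9 10 11
a[i]:   9  6 10  7  8  1 11  4  5  3  2
dp:     1  2  1  2  2  3  1  3  3  4  5
Maximum is 5.

5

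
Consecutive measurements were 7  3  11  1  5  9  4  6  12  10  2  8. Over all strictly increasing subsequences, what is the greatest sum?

Let S[i] be the best sum of a strictly increasing subsequence ending at i:
i:      1  2  3  4  5  6  7  8  9 10 11 12
a[i]:   7  3 11  1  5  9  4  6 12 10  2  8
S:      7  3 18  1  8 17  7 14 30 27  3 22
Maximum is 30 (e.g. 7 + 11 + 12).

30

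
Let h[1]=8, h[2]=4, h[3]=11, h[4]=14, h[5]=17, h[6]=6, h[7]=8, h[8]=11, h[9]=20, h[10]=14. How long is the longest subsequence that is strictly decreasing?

Negate each value so 'decreasing' becomes 'increasing', then run patience tails on the negated sequence:
-8 → extends → [-8]
-4 → extends → [-8, -4]
-11 → replaces -8 → [-11, -4]
-14 → replaces -11 → [-14, -4]
-17 → replaces -14 → [-17, -4]
-6 → replaces -4 → [-17, -6]
-8 → replaces -6 → [-17, -8]
-11 → replaces -8 → [-17, -11]
-20 → replaces -17 → [-20, -11]
-14 → replaces -11 → [-20, -14]
Two tails, so the longest strictly decreasing subsequence of the original has length 2.

2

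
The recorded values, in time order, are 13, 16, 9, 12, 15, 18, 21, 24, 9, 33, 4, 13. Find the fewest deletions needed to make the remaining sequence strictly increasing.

5

Fewest deletions = n − (longest strictly increasing subsequence).
Patience tails:
13 → extends → [13]
16 → extends → [13, 16]
9 → replaces 13 → [9, 16]
12 → replaces 16 → [9, 12]
15 → extends → [9, 12, 15]
18 → extends → [9, 12, 15, 18]
21 → extends → [9, 12, 15, 18, 21]
24 → extends → [9, 12, 15, 18, 21, 24]
9 → already a tail → [9, 12, 15, 18, 21, 24]
33 → extends → [9, 12, 15, 18, 21, 24, 33]
4 → replaces 9 → [4, 12, 15, 18, 21, 24, 33]
13 → replaces 15 → [4, 12, 13, 18, 21, 24, 33]
Longest strictly increasing subsequence has length 7, so deletions = 12 − 7 = 5.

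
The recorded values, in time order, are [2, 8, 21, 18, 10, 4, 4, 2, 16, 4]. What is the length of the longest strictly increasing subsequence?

4

Let dp[i] be the length of the longest such subsequence ending at index i:
i:      1  2  3  4  5  6  7  8  9 10
a[i]:   2  8 21 18 10  4  4  2 16  4
dp:     1  2  3  3  3  2  2  1  4  2
Maximum dp value is 4.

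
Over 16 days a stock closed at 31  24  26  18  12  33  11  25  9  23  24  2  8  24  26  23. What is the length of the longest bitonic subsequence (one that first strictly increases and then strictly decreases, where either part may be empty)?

7

inc[i] = longest strictly increasing subsequence ending at i; dec[i] = longest strictly decreasing subsequence starting at i:
i:      1  2  3  4  5  6  7  8  9 10 11 12 13 14 15 16
a[i]:  31 24 26 18 12 33 11 25  9 23 24  2  8 24 26 23
inc:    1  1  2  1  1  3  1  2  1  2  3  1  2  3  4  3
dec:    7  6  6  5  4  4  3  3  2  2  2  1  1  2  2  1
Best peak at i=1 (value 31): inc=1, dec=7, length 1+7−1 = 7.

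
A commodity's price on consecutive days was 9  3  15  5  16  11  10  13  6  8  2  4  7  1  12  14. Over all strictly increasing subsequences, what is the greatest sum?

Let S[i] be the best sum of a strictly increasing subsequence ending at i:
i:      1  2  3  4  5  6  7  8  9 10 11 12 13 14 15 16
a[i]:   9  3 15  5 16 11 10 13  6  8  2  4  7  1 12 14
S:      9  3 24  8 40 20 19 33 14 22  2  7 21  1 34 48
Maximum is 48 (e.g. 3 + 5 + 6 + 8 + 12 + 14).

48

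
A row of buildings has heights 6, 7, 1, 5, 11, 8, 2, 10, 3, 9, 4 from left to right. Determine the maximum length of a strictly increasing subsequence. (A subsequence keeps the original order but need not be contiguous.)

4

Track the smallest tail for each achievable length (strict):
6 → extends → [6]
7 → extends → [6, 7]
1 → replaces 6 → [1, 7]
5 → replaces 7 → [1, 5]
11 → extends → [1, 5, 11]
8 → replaces 11 → [1, 5, 8]
2 → replaces 5 → [1, 2, 8]
10 → extends → [1, 2, 8, 10]
3 → replaces 8 → [1, 2, 3, 10]
9 → replaces 10 → [1, 2, 3, 9]
4 → replaces 9 → [1, 2, 3, 4]
Four tails, so the longest strictly increasing subsequence has length 4 (e.g. 6, 7, 8, 10).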